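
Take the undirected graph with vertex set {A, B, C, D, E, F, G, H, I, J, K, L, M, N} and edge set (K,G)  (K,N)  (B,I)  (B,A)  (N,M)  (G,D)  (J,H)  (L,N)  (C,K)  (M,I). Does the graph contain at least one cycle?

No

The graph has 14 vertices, 10 edges, and 4 connected components.
A forest on 14 vertices with 4 components has exactly 10 edges, which matches — so no cycle.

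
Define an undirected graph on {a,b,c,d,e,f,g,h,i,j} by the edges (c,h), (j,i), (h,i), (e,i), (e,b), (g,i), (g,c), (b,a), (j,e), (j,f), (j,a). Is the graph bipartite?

No

The cycle e-i-j-e has length 3, which is odd, so the graph is not bipartite.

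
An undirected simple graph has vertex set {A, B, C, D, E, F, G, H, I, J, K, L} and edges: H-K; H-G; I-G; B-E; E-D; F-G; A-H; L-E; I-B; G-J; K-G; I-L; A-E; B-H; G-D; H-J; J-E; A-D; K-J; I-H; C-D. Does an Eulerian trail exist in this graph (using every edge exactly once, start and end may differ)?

Degrees: A:3, B:3, C:1, D:4, E:5, F:1, G:6, H:6, I:4, J:4, K:3, L:2
Odd-degree vertices: A, B, C, E, F, K (6 total).
With 6 odd-degree vertices (more than two), no single trail can use every edge.

No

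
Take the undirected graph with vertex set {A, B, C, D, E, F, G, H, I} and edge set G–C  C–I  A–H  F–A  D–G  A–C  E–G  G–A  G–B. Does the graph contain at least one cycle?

|V| = 9, |E| = 9, number of components = 1.
Since 9 > 9 - 1, a cycle must exist; for instance A-G-C-A.

Yes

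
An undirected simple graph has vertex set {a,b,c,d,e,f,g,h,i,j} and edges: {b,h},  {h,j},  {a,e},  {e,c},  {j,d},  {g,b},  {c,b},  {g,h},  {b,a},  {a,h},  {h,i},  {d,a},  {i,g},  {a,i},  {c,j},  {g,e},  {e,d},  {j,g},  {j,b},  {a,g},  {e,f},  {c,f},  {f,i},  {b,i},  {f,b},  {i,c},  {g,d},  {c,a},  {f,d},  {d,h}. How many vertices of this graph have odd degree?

Degrees: a:7, b:7, c:6, d:6, e:5, f:5, g:7, h:6, i:6, j:5
Odd-degree vertices: a, b, e, f, g, j.

6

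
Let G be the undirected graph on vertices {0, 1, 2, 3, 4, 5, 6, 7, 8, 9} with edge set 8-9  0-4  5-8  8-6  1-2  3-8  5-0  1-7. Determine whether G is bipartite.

A valid 2-coloring puts {2, 3, 4, 5, 6, 7, 9} on one side and {0, 1, 8} on the other; every edge crosses between the two sides.

Yes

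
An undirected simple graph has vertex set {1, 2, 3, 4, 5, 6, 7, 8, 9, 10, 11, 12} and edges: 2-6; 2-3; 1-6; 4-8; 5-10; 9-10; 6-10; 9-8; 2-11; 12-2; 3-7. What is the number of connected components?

Component: {1, 2, 3, 4, 5, 6, 7, 8, 9, 10, 11, 12}

1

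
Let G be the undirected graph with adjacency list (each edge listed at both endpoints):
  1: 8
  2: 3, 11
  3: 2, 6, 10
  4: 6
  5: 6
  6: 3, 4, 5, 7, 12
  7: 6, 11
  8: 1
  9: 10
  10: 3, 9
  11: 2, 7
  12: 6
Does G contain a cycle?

Yes

|V| = 12, |E| = 11, number of components = 2.
Since 11 > 12 - 2, a cycle must exist; for instance 2-3-6-7-11-2.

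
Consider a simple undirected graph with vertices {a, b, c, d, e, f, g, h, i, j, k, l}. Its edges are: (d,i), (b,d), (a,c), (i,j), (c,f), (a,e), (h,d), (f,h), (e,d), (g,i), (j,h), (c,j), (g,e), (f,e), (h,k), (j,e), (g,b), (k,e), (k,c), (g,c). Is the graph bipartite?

Partition the vertices as {b, c, e, h, i, l} vs {a, d, f, g, j, k}. Each listed edge has one endpoint in each part, so the graph is bipartite.

Yes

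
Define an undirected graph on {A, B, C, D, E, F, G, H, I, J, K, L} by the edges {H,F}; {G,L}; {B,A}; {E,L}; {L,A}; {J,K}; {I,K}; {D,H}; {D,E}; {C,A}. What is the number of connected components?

Component: {I, J, K}
Component: {A, B, C, D, E, F, G, H, L}

2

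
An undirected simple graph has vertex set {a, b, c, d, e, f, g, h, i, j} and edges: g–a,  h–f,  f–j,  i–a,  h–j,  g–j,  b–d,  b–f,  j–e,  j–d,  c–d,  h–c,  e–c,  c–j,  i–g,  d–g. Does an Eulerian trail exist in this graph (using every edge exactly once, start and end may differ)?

Degrees: a:2, b:2, c:4, d:4, e:2, f:3, g:4, h:3, i:2, j:6
Odd-degree vertices: f, h (2 total).
With 2 odd-degree vertices and all edges in one connected piece, an Eulerian trail exists (from f to h).

Yes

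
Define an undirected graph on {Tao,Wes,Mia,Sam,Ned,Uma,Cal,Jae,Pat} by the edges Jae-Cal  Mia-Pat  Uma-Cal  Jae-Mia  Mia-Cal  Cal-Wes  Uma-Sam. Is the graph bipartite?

No

Jae-Cal-Mia-Jae is an odd cycle (length 3), and a bipartite graph can contain only even cycles.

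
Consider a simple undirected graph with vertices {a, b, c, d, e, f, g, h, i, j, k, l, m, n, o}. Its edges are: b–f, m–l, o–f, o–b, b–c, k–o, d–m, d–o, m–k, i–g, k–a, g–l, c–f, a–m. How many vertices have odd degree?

4

Degrees: a:2, b:3, c:2, d:2, e:0, f:3, g:2, h:0, i:1, j:0, k:3, l:2, m:4, n:0, o:4
Odd-degree vertices: b, f, i, k.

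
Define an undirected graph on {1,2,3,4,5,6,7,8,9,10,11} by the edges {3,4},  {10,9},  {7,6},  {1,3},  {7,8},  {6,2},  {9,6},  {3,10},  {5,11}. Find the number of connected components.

2

Component: {5, 11}
Component: {1, 2, 3, 4, 6, 7, 8, 9, 10}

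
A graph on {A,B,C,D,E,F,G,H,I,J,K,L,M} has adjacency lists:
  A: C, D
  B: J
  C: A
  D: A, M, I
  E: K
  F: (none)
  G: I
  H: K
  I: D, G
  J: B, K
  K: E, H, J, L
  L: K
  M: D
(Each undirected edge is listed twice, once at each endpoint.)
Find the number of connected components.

3

Component: {F}
Component: {A, C, D, G, I, M}
Component: {B, E, H, J, K, L}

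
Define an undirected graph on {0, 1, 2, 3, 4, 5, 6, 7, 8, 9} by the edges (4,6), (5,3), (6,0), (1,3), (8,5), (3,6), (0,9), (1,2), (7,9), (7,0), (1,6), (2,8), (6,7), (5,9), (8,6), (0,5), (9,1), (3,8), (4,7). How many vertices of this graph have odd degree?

0

Degrees: 0:4, 1:4, 2:2, 3:4, 4:2, 5:4, 6:6, 7:4, 8:4, 9:4
Odd-degree vertices: none.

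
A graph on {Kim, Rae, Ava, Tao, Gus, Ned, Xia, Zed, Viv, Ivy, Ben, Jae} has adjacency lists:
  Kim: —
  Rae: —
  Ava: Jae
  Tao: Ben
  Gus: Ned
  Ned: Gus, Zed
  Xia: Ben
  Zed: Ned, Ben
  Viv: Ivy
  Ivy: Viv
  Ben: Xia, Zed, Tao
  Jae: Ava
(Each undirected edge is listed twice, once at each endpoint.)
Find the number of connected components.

Component: {Kim}
Component: {Rae}
Component: {Ava, Jae}
Component: {Viv, Ivy}
Component: {Tao, Gus, Ned, Xia, Zed, Ben}

5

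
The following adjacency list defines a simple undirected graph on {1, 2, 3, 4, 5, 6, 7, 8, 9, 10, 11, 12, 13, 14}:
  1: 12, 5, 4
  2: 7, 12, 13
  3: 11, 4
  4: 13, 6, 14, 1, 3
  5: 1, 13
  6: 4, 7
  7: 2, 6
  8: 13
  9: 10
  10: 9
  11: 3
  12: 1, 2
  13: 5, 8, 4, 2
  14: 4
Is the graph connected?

Component: {9, 10}
Component: {1, 2, 3, 4, 5, 6, 7, 8, 11, 12, 13, 14}
There are 2 separate components, so the graph is not connected.

No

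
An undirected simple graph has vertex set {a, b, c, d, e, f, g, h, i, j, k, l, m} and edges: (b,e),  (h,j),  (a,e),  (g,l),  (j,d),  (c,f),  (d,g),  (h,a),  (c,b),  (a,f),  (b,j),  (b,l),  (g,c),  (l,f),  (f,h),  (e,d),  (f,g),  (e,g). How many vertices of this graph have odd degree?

Degrees: a:3, b:4, c:3, d:3, e:4, f:5, g:5, h:3, i:0, j:3, k:0, l:3, m:0
Odd-degree vertices: a, c, d, f, g, h, j, l.

8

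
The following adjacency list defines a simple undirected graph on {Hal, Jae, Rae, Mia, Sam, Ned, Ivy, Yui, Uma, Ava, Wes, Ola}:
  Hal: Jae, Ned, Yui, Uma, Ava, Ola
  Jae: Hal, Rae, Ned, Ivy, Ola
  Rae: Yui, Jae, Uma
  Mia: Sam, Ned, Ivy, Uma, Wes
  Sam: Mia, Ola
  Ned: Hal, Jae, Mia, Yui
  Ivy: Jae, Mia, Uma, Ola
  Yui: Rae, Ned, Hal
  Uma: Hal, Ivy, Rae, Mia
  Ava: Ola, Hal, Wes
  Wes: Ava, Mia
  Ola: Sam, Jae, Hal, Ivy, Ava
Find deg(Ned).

Neighbors of Ned: Hal, Jae, Mia, Yui.

4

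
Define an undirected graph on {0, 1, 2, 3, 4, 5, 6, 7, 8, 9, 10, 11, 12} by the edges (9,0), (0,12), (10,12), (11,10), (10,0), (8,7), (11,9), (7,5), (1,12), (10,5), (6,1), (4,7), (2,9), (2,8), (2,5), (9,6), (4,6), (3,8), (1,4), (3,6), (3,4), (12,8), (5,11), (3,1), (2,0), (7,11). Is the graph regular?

Degrees: 0:4, 1:4, 2:4, 3:4, 4:4, 5:4, 6:4, 7:4, 8:4, 9:4, 10:4, 11:4, 12:4
Every vertex has degree 4, so the graph is 4-regular.

Yes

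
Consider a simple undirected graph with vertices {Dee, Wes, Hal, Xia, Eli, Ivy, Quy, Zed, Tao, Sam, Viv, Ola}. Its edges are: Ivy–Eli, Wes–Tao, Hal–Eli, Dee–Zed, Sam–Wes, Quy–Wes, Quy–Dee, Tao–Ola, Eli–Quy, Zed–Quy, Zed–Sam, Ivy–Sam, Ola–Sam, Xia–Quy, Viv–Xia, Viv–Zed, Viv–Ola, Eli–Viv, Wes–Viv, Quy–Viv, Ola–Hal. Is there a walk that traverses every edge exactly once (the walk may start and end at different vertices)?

Yes

Degrees: Dee:2, Wes:4, Hal:2, Xia:2, Eli:4, Ivy:2, Quy:6, Zed:4, Tao:2, Sam:4, Viv:6, Ola:4
Odd-degree vertices: none (0 total).
With 0 odd-degree vertices and all edges in one connected piece, an Eulerian trail exists.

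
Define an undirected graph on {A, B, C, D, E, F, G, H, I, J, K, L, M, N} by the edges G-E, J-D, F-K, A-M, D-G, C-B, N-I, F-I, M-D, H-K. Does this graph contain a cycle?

The graph has 14 vertices, 10 edges, and 4 connected components.
A forest on 14 vertices with 4 components has exactly 10 edges, which matches — so no cycle.

No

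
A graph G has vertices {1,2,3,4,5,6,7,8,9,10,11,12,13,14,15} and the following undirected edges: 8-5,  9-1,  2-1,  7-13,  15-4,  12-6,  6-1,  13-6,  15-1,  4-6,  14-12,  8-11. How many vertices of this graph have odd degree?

Degrees: 1:4, 2:1, 3:0, 4:2, 5:1, 6:4, 7:1, 8:2, 9:1, 10:0, 11:1, 12:2, 13:2, 14:1, 15:2
Odd-degree vertices: 2, 5, 7, 9, 11, 14.

6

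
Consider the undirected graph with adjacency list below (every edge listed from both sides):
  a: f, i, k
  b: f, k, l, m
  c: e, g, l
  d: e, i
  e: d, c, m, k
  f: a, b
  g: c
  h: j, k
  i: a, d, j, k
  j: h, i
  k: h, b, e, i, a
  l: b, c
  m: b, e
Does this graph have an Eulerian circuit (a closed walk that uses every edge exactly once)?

Degrees: a:3, b:4, c:3, d:2, e:4, f:2, g:1, h:2, i:4, j:2, k:5, l:2, m:2
a, c, g, k have odd degree; an Eulerian circuit needs every degree to be even, so none exists.

No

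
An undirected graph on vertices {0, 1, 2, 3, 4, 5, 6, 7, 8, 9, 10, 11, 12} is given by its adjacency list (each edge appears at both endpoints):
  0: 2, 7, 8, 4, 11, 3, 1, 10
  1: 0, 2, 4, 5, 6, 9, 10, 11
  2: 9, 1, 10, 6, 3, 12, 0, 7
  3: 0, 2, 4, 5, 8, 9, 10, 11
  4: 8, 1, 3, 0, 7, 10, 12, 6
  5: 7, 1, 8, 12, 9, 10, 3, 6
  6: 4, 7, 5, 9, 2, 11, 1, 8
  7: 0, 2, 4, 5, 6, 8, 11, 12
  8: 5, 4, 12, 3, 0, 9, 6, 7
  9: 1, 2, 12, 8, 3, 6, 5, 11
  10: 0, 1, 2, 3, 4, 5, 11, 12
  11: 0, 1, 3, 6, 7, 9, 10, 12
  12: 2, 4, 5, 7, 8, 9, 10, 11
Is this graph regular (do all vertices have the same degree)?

Yes

Degrees: 0:8, 1:8, 2:8, 3:8, 4:8, 5:8, 6:8, 7:8, 8:8, 9:8, 10:8, 11:8, 12:8
Every vertex has degree 8, so the graph is 8-regular.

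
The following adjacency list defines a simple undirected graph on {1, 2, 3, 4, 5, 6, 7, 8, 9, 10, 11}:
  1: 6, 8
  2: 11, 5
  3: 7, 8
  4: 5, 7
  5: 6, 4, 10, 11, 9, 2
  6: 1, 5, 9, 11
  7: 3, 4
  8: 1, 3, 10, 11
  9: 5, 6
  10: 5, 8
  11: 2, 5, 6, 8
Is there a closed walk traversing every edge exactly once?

Yes

Degrees: 1:2, 2:2, 3:2, 4:2, 5:6, 6:4, 7:2, 8:4, 9:2, 10:2, 11:4
All degrees are even and the non-isolated vertices are connected — an Eulerian circuit exists.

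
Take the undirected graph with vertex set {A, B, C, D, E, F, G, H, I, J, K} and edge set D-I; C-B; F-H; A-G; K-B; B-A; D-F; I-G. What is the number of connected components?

Component: {E}
Component: {J}
Component: {A, B, C, D, F, G, H, I, K}

3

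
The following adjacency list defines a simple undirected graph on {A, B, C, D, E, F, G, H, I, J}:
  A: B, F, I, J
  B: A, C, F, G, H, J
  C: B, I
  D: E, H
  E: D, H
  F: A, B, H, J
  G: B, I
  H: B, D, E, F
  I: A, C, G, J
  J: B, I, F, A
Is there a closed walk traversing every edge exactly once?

Degrees: A:4, B:6, C:2, D:2, E:2, F:4, G:2, H:4, I:4, J:4
All degrees are even and the non-isolated vertices are connected — an Eulerian circuit exists.

Yes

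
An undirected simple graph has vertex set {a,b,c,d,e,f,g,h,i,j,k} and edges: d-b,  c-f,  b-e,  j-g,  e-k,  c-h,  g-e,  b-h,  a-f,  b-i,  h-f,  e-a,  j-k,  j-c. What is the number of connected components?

Component: {a, b, c, d, e, f, g, h, i, j, k}

1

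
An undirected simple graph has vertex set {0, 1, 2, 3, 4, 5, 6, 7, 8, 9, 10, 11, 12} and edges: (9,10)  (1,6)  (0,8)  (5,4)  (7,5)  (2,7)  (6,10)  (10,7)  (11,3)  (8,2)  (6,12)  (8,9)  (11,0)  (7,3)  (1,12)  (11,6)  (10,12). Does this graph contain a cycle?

|V| = 13, |E| = 17, number of components = 1.
Since 17 > 13 - 1, a cycle must exist; for instance 10-7-3-11-6-10.

Yes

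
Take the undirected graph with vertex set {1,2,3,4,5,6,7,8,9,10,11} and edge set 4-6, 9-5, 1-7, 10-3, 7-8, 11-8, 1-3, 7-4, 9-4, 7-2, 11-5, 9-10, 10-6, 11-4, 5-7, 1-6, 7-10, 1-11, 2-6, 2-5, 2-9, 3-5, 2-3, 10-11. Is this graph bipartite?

The cycle 5-2-3-5 has length 3, which is odd, so the graph is not bipartite.

No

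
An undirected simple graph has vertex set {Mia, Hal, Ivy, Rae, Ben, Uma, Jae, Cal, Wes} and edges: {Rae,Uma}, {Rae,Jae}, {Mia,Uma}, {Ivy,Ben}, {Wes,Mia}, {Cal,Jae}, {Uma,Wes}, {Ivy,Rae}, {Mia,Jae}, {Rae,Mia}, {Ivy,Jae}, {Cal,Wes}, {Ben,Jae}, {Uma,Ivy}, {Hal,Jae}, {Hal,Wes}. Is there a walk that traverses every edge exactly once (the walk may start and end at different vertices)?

Yes

Degrees: Mia:4, Hal:2, Ivy:4, Rae:4, Ben:2, Uma:4, Jae:6, Cal:2, Wes:4
Odd-degree vertices: none (0 total).
The non-isolated vertices are connected and exactly 0 have odd degree, so an Eulerian trail exists.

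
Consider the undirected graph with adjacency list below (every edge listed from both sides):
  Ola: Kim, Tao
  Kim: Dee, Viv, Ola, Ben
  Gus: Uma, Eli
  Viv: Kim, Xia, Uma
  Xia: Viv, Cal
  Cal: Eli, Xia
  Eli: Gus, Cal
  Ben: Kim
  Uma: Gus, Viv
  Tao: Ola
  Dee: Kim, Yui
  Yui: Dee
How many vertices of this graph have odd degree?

4

Degrees: Ola:2, Kim:4, Gus:2, Viv:3, Xia:2, Cal:2, Eli:2, Ben:1, Uma:2, Tao:1, Dee:2, Yui:1
Odd-degree vertices: Viv, Ben, Tao, Yui.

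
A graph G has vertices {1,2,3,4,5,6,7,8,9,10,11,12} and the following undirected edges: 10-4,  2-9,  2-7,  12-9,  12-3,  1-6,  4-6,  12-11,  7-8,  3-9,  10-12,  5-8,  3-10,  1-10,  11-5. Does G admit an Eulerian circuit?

Degrees: 1:2, 2:2, 3:3, 4:2, 5:2, 6:2, 7:2, 8:2, 9:3, 10:4, 11:2, 12:4
Vertices with odd degree: 3, 9. An Eulerian circuit requires all degrees even.

No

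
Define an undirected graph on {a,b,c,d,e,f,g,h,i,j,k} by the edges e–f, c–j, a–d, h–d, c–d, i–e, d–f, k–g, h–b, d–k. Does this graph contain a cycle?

The graph has 11 vertices, 10 edges, and 1 connected component.
Since 10 = 11 - 1, the graph is a forest and contains no cycle.

No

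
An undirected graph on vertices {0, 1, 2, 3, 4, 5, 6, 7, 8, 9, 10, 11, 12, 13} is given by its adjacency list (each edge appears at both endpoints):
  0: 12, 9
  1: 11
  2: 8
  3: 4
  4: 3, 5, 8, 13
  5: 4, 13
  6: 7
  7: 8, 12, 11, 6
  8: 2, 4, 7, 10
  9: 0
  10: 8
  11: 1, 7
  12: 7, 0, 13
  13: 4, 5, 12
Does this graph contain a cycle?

The graph has 14 vertices, 15 edges, and 1 connected component.
Since 15 > 14 - 1, a cycle must exist; for instance 12-7-8-4-13-12.

Yes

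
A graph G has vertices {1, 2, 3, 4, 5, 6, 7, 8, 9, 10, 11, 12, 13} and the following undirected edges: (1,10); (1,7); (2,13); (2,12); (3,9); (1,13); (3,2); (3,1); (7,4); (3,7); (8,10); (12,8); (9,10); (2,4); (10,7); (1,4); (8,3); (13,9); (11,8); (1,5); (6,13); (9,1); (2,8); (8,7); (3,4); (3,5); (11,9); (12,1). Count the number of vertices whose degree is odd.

6

Degrees: 1:8, 2:5, 3:7, 4:4, 5:2, 6:1, 7:5, 8:6, 9:5, 10:4, 11:2, 12:3, 13:4
Odd-degree vertices: 2, 3, 6, 7, 9, 12.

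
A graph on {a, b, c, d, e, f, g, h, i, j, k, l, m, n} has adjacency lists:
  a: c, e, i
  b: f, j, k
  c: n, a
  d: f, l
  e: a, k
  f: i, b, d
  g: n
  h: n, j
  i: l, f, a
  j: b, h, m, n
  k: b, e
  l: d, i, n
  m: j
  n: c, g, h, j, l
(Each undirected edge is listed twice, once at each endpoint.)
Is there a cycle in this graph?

|V| = 14, |E| = 18, number of components = 1.
One cycle is n-j-b-f-i-l-n.

Yes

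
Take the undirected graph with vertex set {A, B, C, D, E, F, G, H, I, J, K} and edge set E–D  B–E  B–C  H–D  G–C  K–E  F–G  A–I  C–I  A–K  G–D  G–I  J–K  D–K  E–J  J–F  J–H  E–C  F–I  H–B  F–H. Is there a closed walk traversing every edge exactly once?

Degrees: A:2, B:3, C:4, D:4, E:5, F:4, G:4, H:4, I:4, J:4, K:4
Vertices with odd degree: B, E. An Eulerian circuit requires all degrees even.

No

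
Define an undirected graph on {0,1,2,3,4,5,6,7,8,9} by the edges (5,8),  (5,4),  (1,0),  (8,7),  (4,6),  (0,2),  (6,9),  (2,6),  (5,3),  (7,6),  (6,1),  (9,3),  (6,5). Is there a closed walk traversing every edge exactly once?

Degrees: 0:2, 1:2, 2:2, 3:2, 4:2, 5:4, 6:6, 7:2, 8:2, 9:2
All degrees are even and the non-isolated vertices are connected — an Eulerian circuit exists.

Yes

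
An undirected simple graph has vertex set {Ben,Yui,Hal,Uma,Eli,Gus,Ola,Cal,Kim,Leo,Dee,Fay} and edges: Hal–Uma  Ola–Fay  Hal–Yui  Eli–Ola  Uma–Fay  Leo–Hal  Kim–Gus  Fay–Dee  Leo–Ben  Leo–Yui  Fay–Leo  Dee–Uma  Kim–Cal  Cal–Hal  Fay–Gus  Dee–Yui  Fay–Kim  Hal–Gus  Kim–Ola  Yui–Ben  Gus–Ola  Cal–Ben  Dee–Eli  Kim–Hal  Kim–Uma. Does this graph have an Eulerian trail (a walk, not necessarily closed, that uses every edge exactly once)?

Yes

Degrees: Ben:3, Yui:4, Hal:6, Uma:4, Eli:2, Gus:4, Ola:4, Cal:3, Kim:6, Leo:4, Dee:4, Fay:6
Odd-degree vertices: Ben, Cal (2 total).
With 2 odd-degree vertices and all edges in one connected piece, an Eulerian trail exists (from Ben to Cal).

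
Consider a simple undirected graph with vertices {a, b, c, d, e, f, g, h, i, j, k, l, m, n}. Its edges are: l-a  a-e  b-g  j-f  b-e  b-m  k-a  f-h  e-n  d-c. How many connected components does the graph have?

Component: {i}
Component: {c, d}
Component: {f, h, j}
Component: {a, b, e, g, k, l, m, n}

4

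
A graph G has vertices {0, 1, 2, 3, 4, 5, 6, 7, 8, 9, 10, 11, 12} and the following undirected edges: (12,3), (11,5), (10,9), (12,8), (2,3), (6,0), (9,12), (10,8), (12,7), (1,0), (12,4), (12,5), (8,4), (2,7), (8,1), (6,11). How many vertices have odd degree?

Degrees: 0:2, 1:2, 2:2, 3:2, 4:2, 5:2, 6:2, 7:2, 8:4, 9:2, 10:2, 11:2, 12:6
Odd-degree vertices: none.

0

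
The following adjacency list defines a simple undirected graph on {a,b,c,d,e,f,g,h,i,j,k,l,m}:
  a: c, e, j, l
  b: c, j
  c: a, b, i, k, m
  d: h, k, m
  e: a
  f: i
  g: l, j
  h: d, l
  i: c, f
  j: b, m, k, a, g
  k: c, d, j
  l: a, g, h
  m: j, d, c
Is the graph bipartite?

Color {c, d, e, f, j, l} black and {a, b, g, h, i, k, m} white. No edge joins two same-colored vertices, so the graph is bipartite.

Yes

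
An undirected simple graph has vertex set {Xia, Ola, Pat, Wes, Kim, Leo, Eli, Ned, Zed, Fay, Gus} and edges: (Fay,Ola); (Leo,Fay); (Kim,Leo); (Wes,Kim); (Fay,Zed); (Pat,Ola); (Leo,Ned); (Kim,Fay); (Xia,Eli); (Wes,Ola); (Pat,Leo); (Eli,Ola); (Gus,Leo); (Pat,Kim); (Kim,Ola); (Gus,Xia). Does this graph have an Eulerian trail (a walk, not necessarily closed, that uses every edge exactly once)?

Degrees: Xia:2, Ola:5, Pat:3, Wes:2, Kim:5, Leo:5, Eli:2, Ned:1, Zed:1, Fay:4, Gus:2
Odd-degree vertices: Ola, Pat, Kim, Leo, Ned, Zed (6 total).
An Eulerian trail requires 0 or 2 odd-degree vertices; here there are 6.

No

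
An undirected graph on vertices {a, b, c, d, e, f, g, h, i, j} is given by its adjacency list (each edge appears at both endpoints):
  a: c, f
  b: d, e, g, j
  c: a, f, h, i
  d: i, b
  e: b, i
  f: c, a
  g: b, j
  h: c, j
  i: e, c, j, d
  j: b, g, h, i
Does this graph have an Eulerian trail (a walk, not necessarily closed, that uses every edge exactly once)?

Degrees: a:2, b:4, c:4, d:2, e:2, f:2, g:2, h:2, i:4, j:4
Odd-degree vertices: none (0 total).
With 0 odd-degree vertices and all edges in one connected piece, an Eulerian trail exists.

Yes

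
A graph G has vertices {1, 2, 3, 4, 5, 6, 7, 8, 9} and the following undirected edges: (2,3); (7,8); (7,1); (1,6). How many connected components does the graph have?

Component: {4}
Component: {5}
Component: {9}
Component: {2, 3}
Component: {1, 6, 7, 8}

5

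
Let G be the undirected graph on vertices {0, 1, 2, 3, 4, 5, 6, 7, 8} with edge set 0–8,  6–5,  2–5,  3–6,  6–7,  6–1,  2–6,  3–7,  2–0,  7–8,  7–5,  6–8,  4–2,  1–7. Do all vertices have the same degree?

Degrees: 0:2, 1:2, 2:4, 3:2, 4:1, 5:3, 6:6, 7:5, 8:3
Degrees are not all equal (e.g. deg(4)=1 but deg(6)=6); not regular.

No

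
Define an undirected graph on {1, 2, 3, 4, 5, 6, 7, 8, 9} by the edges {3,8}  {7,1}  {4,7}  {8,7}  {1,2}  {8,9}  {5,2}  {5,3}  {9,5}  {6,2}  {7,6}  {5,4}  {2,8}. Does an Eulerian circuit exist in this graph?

Degrees: 1:2, 2:4, 3:2, 4:2, 5:4, 6:2, 7:4, 8:4, 9:2
Every vertex has even degree and the edges form a single connected piece, so an Eulerian circuit exists.

Yes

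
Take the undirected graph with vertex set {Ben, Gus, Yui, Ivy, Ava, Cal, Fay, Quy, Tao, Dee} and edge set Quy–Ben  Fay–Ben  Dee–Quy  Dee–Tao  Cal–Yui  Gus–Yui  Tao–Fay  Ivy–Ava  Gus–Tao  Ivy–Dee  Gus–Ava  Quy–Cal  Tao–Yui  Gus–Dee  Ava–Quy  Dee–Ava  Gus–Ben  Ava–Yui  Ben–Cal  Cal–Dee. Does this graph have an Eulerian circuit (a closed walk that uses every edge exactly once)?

No

Degrees: Ben:4, Gus:5, Yui:4, Ivy:2, Ava:5, Cal:4, Fay:2, Quy:4, Tao:4, Dee:6
Vertices with odd degree: Gus, Ava. An Eulerian circuit requires all degrees even.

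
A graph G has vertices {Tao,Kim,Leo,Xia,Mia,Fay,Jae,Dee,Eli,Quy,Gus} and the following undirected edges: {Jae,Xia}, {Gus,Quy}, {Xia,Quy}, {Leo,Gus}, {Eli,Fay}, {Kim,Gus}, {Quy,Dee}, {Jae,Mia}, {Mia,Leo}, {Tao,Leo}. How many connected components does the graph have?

Component: {Fay, Eli}
Component: {Tao, Kim, Leo, Xia, Mia, Jae, Dee, Quy, Gus}

2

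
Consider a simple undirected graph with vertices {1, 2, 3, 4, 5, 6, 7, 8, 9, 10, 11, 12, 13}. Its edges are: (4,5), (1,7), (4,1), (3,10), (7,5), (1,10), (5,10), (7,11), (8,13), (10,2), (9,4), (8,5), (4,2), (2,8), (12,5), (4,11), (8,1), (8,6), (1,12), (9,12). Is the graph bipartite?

Partition the vertices as {4, 7, 8, 10, 12} vs {1, 2, 3, 5, 6, 9, 11, 13}. Each listed edge has one endpoint in each part, so the graph is bipartite.

Yes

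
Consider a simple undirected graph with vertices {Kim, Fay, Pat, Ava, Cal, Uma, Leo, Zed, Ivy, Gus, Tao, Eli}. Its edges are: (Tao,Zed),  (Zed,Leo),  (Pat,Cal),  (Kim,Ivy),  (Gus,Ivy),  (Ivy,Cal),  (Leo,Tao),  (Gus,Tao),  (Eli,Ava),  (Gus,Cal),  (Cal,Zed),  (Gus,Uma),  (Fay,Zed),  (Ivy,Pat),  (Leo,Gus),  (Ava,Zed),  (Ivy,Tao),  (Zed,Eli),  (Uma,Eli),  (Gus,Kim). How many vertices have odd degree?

4

Degrees: Kim:2, Fay:1, Pat:2, Ava:2, Cal:4, Uma:2, Leo:3, Zed:6, Ivy:5, Gus:6, Tao:4, Eli:3
Odd-degree vertices: Fay, Leo, Ivy, Eli.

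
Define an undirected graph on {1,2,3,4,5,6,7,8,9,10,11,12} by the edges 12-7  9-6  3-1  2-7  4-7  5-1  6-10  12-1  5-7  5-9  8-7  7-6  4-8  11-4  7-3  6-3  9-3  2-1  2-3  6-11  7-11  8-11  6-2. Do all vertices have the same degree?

No

Degrees: 1:4, 2:4, 3:5, 4:3, 5:3, 6:6, 7:8, 8:3, 9:3, 10:1, 11:4, 12:2
Degrees are not all equal (e.g. deg(10)=1 but deg(7)=8); not regular.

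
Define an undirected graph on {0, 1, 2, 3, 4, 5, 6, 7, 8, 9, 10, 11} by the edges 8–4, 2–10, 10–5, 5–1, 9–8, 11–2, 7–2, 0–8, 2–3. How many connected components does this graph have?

3

Component: {6}
Component: {0, 4, 8, 9}
Component: {1, 2, 3, 5, 7, 10, 11}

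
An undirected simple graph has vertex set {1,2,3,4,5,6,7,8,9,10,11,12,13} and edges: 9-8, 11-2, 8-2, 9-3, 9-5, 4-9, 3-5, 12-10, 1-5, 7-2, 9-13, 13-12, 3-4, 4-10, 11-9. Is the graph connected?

No

Component: {6}
Component: {1, 2, 3, 4, 5, 7, 8, 9, 10, 11, 12, 13}
No edge joins these 2 groups, so the graph is disconnected.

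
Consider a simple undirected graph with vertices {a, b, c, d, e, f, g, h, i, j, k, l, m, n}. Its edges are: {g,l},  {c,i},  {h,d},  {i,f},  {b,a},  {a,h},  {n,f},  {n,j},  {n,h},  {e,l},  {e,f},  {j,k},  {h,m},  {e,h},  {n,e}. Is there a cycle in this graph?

Yes

The graph has 14 vertices, 15 edges, and 1 connected component.
One cycle is e-f-n-e.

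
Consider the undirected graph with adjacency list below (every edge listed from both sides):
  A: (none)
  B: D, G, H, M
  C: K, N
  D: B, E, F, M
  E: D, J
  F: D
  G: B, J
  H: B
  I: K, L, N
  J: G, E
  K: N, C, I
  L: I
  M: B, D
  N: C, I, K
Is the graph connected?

Component: {A}
Component: {C, I, K, L, N}
Component: {B, D, E, F, G, H, J, M}
No edge joins these 3 groups, so the graph is disconnected.

No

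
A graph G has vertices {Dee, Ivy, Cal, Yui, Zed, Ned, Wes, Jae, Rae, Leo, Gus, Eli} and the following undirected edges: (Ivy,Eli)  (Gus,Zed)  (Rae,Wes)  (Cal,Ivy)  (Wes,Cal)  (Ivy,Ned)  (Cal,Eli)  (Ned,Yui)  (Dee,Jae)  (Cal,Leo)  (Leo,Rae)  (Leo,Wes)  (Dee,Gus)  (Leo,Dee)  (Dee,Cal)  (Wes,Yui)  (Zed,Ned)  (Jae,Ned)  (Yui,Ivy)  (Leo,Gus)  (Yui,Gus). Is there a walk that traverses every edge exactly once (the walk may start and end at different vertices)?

Yes

Degrees: Dee:4, Ivy:4, Cal:5, Yui:4, Zed:2, Ned:4, Wes:4, Jae:2, Rae:2, Leo:5, Gus:4, Eli:2
Odd-degree vertices: Cal, Leo (2 total).
The non-isolated vertices are connected and exactly 2 have odd degree, so an Eulerian trail exists (from Cal to Leo).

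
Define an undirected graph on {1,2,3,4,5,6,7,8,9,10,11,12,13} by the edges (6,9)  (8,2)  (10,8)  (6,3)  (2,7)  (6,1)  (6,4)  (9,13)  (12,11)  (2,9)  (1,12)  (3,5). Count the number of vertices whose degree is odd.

Degrees: 1:2, 2:3, 3:2, 4:1, 5:1, 6:4, 7:1, 8:2, 9:3, 10:1, 11:1, 12:2, 13:1
Odd-degree vertices: 2, 4, 5, 7, 9, 10, 11, 13.

8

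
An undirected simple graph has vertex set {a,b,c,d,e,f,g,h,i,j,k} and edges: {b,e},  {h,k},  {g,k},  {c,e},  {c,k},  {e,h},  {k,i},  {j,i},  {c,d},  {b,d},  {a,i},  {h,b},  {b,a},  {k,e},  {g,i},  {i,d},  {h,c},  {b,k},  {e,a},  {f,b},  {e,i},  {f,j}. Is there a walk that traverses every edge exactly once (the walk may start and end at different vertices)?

Yes

Degrees: a:3, b:6, c:4, d:3, e:6, f:2, g:2, h:4, i:6, j:2, k:6
Odd-degree vertices: a, d (2 total).
With 2 odd-degree vertices and all edges in one connected piece, an Eulerian trail exists (from a to d).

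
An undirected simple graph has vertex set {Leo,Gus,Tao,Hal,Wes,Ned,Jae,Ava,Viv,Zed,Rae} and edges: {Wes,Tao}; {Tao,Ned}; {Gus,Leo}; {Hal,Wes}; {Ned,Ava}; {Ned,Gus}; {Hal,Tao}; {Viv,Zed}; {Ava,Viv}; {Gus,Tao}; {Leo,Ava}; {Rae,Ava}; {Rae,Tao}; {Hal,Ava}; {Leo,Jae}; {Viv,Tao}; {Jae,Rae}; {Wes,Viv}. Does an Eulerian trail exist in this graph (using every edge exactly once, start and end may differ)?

No

Degrees: Leo:3, Gus:3, Tao:6, Hal:3, Wes:3, Ned:3, Jae:2, Ava:5, Viv:4, Zed:1, Rae:3
Odd-degree vertices: Leo, Gus, Hal, Wes, Ned, Ava, Zed, Rae (8 total).
With 8 odd-degree vertices (more than two), no single trail can use every edge.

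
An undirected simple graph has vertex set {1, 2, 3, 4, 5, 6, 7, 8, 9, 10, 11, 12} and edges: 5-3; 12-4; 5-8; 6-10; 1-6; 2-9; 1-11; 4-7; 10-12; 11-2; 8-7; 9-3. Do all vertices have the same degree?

Degrees: 1:2, 2:2, 3:2, 4:2, 5:2, 6:2, 7:2, 8:2, 9:2, 10:2, 11:2, 12:2
All degrees equal 2; the graph is regular.

Yes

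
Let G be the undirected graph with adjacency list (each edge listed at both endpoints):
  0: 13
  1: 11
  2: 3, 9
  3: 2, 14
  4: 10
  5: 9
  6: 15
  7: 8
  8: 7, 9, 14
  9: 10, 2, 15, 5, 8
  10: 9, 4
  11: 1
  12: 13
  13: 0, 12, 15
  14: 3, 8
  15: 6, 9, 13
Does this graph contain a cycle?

|V| = 16, |E| = 15, number of components = 2.
Since 15 > 16 - 2, a cycle must exist; for instance 9-8-14-3-2-9.

Yes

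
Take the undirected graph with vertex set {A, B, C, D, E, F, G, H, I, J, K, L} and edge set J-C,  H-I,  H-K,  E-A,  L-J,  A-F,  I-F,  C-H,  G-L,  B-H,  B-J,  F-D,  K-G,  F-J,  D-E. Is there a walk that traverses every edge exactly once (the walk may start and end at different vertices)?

Degrees: A:2, B:2, C:2, D:2, E:2, F:4, G:2, H:4, I:2, J:4, K:2, L:2
Odd-degree vertices: none (0 total).
The non-isolated vertices are connected and exactly 0 have odd degree, so an Eulerian trail exists.

Yes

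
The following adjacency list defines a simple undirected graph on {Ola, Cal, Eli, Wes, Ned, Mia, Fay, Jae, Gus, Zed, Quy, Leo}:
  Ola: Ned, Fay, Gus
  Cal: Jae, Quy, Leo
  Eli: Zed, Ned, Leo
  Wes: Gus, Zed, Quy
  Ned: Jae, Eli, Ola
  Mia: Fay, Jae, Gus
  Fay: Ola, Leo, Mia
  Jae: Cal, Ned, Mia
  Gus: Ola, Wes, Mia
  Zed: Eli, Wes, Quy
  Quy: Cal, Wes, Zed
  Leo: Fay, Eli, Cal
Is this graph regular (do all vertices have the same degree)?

Yes

Degrees: Ola:3, Cal:3, Eli:3, Wes:3, Ned:3, Mia:3, Fay:3, Jae:3, Gus:3, Zed:3, Quy:3, Leo:3
Every vertex has degree 3, so the graph is 3-regular.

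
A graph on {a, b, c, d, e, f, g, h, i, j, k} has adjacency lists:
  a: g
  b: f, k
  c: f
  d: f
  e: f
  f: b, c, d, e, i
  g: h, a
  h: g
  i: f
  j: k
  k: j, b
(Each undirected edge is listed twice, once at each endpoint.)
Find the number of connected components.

2

Component: {a, g, h}
Component: {b, c, d, e, f, i, j, k}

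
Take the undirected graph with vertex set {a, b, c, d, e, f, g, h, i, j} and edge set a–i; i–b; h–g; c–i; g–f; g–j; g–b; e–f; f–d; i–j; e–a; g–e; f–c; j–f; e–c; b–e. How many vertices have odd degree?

8

Degrees: a:2, b:3, c:3, d:1, e:5, f:5, g:5, h:1, i:4, j:3
Odd-degree vertices: b, c, d, e, f, g, h, j.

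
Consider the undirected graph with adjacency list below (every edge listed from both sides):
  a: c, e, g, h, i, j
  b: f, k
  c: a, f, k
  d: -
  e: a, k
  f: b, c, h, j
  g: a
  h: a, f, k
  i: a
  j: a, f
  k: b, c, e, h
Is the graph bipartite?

Partition the vertices as {b, c, d, e, g, h, i, j} vs {a, f, k}. Each listed edge has one endpoint in each part, so the graph is bipartite.

Yes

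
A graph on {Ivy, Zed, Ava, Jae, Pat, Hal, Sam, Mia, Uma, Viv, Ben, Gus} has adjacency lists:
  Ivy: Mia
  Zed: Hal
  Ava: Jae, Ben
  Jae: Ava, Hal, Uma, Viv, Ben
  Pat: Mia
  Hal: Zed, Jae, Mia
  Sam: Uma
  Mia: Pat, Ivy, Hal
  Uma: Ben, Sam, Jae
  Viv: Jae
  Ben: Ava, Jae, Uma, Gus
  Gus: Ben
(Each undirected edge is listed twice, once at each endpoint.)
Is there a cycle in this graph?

Yes

|V| = 12, |E| = 13, number of components = 1.
One cycle is Jae-Ben-Ava-Jae.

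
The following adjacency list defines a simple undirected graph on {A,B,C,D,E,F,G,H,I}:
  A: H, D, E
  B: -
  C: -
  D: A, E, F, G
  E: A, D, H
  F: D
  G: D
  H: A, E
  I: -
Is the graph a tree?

No

|V| = 9, |E| = 7.
It splits into 4 components, so it cannot be a tree.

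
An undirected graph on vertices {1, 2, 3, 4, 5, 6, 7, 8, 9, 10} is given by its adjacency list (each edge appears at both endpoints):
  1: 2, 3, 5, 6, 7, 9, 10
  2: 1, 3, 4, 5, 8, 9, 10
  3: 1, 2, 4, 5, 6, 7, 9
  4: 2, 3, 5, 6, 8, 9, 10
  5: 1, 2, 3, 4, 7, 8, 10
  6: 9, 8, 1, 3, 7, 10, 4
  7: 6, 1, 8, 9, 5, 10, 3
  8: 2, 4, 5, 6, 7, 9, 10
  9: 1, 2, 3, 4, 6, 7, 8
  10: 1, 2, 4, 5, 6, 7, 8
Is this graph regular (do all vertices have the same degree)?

Yes

Degrees: 1:7, 2:7, 3:7, 4:7, 5:7, 6:7, 7:7, 8:7, 9:7, 10:7
Every vertex has degree 7, so the graph is 7-regular.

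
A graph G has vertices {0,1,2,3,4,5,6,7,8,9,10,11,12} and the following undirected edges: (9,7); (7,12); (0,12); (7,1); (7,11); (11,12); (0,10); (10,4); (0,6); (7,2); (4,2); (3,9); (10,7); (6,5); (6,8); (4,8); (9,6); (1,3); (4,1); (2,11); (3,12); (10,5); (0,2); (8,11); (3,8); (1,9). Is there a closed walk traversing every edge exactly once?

Degrees: 0:4, 1:4, 2:4, 3:4, 4:4, 5:2, 6:4, 7:6, 8:4, 9:4, 10:4, 11:4, 12:4
Every vertex has even degree and the edges form a single connected piece, so an Eulerian circuit exists.

Yes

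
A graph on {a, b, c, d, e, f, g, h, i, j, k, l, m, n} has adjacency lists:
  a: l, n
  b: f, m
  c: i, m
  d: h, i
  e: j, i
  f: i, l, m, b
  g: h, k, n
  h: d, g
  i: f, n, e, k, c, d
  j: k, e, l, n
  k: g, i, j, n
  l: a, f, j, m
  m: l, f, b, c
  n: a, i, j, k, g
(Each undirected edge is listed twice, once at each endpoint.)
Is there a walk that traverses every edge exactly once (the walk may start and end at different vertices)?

Yes

Degrees: a:2, b:2, c:2, d:2, e:2, f:4, g:3, h:2, i:6, j:4, k:4, l:4, m:4, n:5
Odd-degree vertices: g, n (2 total).
The non-isolated vertices are connected and exactly 2 have odd degree, so an Eulerian trail exists (from g to n).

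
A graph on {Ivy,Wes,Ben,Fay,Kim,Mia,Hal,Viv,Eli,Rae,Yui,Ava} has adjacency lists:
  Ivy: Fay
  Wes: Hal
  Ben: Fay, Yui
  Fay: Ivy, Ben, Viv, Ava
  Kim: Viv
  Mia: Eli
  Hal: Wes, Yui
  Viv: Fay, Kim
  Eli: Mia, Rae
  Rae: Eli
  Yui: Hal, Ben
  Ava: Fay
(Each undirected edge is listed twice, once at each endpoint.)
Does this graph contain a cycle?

No

|V| = 12, |E| = 10, number of components = 2.
Since 10 = 12 - 2, the graph is a forest and contains no cycle.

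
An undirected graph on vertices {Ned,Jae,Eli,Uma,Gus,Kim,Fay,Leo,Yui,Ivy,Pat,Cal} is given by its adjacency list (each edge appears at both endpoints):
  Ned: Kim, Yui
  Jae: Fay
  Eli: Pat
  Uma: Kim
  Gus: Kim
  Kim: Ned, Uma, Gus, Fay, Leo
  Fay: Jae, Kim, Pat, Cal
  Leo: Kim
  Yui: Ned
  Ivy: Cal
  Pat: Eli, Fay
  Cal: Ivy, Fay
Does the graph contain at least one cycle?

|V| = 12, |E| = 11, number of components = 1.
A forest on 12 vertices with 1 component has exactly 11 edges, which matches — so no cycle.

No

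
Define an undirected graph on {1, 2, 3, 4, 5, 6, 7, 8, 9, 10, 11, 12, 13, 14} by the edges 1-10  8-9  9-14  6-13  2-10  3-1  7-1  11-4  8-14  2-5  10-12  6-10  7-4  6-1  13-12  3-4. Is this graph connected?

No

Component: {8, 9, 14}
Component: {1, 2, 3, 4, 5, 6, 7, 10, 11, 12, 13}
No edge joins these 2 groups, so the graph is disconnected.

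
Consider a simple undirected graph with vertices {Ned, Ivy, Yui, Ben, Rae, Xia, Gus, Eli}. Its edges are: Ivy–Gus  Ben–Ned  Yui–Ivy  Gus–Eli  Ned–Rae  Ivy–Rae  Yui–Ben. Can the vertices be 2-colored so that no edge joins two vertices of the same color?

Rae-Ned-Ben-Yui-Ivy-Rae is an odd cycle (length 5), and a bipartite graph can contain only even cycles.

No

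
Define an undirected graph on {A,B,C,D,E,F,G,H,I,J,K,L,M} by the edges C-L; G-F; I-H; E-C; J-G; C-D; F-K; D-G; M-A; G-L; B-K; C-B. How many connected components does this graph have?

Component: {A, M}
Component: {H, I}
Component: {B, C, D, E, F, G, J, K, L}

3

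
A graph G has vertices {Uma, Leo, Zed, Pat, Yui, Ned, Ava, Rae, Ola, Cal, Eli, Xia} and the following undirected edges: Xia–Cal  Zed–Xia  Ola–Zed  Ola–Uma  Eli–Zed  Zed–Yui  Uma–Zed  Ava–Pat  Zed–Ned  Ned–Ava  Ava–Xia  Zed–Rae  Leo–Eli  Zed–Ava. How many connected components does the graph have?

Component: {Uma, Leo, Zed, Pat, Yui, Ned, Ava, Rae, Ola, Cal, Eli, Xia}

1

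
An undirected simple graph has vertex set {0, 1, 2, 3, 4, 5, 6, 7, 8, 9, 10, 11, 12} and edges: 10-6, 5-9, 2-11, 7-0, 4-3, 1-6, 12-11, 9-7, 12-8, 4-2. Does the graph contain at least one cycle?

|V| = 13, |E| = 10, number of components = 3.
A forest on 13 vertices with 3 components has exactly 10 edges, which matches — so no cycle.

No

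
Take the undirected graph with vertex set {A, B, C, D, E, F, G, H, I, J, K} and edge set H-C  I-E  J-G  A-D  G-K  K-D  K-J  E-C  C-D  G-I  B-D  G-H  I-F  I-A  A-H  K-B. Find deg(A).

3

Neighbors of A: D, H, I.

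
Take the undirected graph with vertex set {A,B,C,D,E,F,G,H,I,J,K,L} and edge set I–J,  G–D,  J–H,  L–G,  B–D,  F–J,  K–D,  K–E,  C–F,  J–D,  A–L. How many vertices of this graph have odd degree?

6

Degrees: A:1, B:1, C:1, D:4, E:1, F:2, G:2, H:1, I:1, J:4, K:2, L:2
Odd-degree vertices: A, B, C, E, H, I.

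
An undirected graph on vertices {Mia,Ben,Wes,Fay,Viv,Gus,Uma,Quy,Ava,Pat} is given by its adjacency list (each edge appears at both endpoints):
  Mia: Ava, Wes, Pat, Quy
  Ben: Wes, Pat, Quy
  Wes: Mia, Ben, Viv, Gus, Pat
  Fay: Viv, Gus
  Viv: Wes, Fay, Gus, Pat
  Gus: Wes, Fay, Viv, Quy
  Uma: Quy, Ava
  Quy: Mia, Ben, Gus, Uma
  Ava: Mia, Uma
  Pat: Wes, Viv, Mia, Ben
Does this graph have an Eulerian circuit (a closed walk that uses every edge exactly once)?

No

Degrees: Mia:4, Ben:3, Wes:5, Fay:2, Viv:4, Gus:4, Uma:2, Quy:4, Ava:2, Pat:4
Ben, Wes have odd degree; an Eulerian circuit needs every degree to be even, so none exists.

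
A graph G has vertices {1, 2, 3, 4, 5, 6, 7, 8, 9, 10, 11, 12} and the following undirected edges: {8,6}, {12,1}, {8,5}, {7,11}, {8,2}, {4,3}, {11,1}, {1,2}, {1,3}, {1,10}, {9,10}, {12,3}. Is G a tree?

No

|V| = 12, |E| = 12.
Connected but with 12 > 11 edges, so it has a cycle and is not a tree.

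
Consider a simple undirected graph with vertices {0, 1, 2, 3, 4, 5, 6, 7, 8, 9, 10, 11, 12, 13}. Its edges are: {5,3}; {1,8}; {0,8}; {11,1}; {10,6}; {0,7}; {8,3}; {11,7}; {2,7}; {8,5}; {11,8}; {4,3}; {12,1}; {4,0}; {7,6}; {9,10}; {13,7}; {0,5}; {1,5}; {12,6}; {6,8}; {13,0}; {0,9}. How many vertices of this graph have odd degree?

4

Degrees: 0:6, 1:4, 2:1, 3:3, 4:2, 5:4, 6:4, 7:5, 8:6, 9:2, 10:2, 11:3, 12:2, 13:2
Odd-degree vertices: 2, 3, 7, 11.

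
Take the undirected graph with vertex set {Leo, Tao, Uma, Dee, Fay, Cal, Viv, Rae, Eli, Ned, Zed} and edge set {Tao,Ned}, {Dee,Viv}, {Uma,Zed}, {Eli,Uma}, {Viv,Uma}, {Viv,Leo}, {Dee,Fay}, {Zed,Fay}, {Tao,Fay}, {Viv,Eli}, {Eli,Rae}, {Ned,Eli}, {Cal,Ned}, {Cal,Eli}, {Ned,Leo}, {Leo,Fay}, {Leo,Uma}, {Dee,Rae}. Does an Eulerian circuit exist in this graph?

No

Degrees: Leo:4, Tao:2, Uma:4, Dee:3, Fay:4, Cal:2, Viv:4, Rae:2, Eli:5, Ned:4, Zed:2
Vertices with odd degree: Dee, Eli. An Eulerian circuit requires all degrees even.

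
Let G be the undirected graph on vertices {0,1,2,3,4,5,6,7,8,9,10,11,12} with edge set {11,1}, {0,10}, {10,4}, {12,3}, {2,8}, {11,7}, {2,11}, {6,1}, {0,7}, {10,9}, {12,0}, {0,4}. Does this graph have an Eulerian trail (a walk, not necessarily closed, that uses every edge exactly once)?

No

Degrees: 0:4, 1:2, 2:2, 3:1, 4:2, 5:0, 6:1, 7:2, 8:1, 9:1, 10:3, 11:3, 12:2
Odd-degree vertices: 3, 6, 8, 9, 10, 11 (6 total).
An Eulerian trail requires 0 or 2 odd-degree vertices; here there are 6.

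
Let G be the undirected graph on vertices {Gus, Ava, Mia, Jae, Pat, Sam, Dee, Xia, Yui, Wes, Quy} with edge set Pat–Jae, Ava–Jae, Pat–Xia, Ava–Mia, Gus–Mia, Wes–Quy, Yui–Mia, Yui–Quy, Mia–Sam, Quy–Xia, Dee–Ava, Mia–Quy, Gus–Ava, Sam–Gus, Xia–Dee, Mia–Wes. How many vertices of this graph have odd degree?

Degrees: Gus:3, Ava:4, Mia:6, Jae:2, Pat:2, Sam:2, Dee:2, Xia:3, Yui:2, Wes:2, Quy:4
Odd-degree vertices: Gus, Xia.

2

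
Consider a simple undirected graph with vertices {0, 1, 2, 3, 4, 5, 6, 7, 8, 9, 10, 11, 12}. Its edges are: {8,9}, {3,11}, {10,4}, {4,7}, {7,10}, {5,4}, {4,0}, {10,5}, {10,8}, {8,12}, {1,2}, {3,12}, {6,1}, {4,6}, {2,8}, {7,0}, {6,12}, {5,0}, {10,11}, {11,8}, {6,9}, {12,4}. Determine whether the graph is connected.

Starting from 0 and exploring outward reaches every vertex (0, 5, 4, 7, 10, 6, 12, 8, 11, 1, 9, 3, 2); the graph is connected.

Yes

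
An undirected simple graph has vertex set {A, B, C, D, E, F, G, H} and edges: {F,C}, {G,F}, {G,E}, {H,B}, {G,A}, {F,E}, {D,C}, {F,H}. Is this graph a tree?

The graph has 8 vertices and 8 edges.
Connected but with 8 > 7 edges, so it has a cycle and is not a tree.

No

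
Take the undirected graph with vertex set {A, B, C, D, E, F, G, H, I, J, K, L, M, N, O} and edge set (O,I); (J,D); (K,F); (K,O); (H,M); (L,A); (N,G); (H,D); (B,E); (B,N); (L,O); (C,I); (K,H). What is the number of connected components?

2

Component: {B, E, G, N}
Component: {A, C, D, F, H, I, J, K, L, M, O}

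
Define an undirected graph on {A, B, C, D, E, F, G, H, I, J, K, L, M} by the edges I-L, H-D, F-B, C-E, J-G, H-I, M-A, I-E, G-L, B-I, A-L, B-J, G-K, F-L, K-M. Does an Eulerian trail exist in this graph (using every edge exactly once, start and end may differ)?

No

Degrees: A:2, B:3, C:1, D:1, E:2, F:2, G:3, H:2, I:4, J:2, K:2, L:4, M:2
Odd-degree vertices: B, C, D, G (4 total).
An Eulerian trail requires 0 or 2 odd-degree vertices; here there are 4.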